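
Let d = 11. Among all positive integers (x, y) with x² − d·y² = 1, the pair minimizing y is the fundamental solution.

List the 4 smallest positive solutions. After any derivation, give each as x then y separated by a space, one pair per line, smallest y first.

10 3
199 60
3970 1197
79201 23880

d=11: √d = [3; 3,6] (ℓ=2, even), read p_1/q_1
a_0=3:  p_0=3·1+0=3,  q_0=3·0+1=1
a_1=3:  p_1=3·3+1=10,  q_1=3·1+0=3
fundamental: x₁=10, y₁=3  (since 100 − 11·9 = 1)
n=2: (10,3)∘(10,3) = (10·10+11·3·3, 10·3+3·10) = (199,60)
n=3: (199,60)∘(10,3) = (10·199+11·3·60, 10·60+3·199) = (3970,1197)
n=4: (3970,1197)∘(10,3) = (10·3970+11·3·1197, 10·1197+3·3970) = (79201,23880)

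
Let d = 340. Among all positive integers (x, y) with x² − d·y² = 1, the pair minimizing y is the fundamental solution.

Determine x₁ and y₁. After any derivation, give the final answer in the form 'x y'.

√340 = [18; 2,3,1,1,1,…,3,2,36, …], period ℓ=14 (even) → k=13
i=0: a=18 ⇒ p=18, q=1
…
i=4: a=1 ⇒ p=295, q=16
i=5: a=1 ⇒ p=461, q=25
…
i=7: a=8 ⇒ p=6509, q=353
…
i=11: a=1 ⇒ p=34813, q=1888
i=12: a=3 ⇒ p=125478, q=6805
i=13: a=2 ⇒ p=285769, q=15498
(x₁, y₁) = (285769, 15498);  285769² − 340·15498² = 1 ✓

285769 15498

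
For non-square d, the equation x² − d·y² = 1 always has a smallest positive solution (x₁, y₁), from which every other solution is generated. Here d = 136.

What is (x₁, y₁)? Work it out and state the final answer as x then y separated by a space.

35 3

√136 = [11; 1,1,1,22, …], period ℓ=4 (even) → k=3
step 0: (11, 1)  from 11·(1,0) + (0,1)
…
step 2: (23, 2)  from 1·(12,1) + (11,1)
step 3: (35, 3)  from 1·(23,2) + (12,1)
fundamental: x₁=35, y₁=3  (since 1225 − 136·9 = 1)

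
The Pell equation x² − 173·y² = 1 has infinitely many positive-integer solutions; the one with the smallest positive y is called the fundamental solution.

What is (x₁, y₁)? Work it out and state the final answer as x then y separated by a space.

2499849 190060

√173 = [13; 6,1,1,6,26, …], period ℓ=5 (odd) → k=9
step 0: (13, 1)  from 13·(1,0) + (0,1)
step 1: (79, 6)  from 6·(13,1) + (1,0)
…
step 3: (171, 13)  from 1·(92,7) + (79,6)
step 4: (1118, 85)  from 6·(171,13) + (92,7)
…
step 7: (205791, 15646)  from 1·(176552,13423) + (29239,2223)
step 8: (382343, 29069)  from 1·(205791,15646) + (176552,13423)
step 9: (2499849, 190060)  from 6·(382343,29069) + (205791,15646)
(x₁, y₁) = (2499849, 190060);  2499849² − 173·190060² = 1 ✓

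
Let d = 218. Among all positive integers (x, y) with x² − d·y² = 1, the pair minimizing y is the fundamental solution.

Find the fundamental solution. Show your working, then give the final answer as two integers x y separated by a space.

[14; 1,3,3,1,28] for √218; ℓ=5 ⇒ convergent index 9
step 0: (14, 1)  from 14·(1,0) + (0,1)
step 1: (15, 1)  from 1·(14,1) + (1,0)
step 2: (59, 4)  from 3·(15,1) + (14,1)
step 3: (192, 13)  from 3·(59,4) + (15,1)
step 4: (251, 17)  from 1·(192,13) + (59,4)
step 5: (7220, 489)  from 28·(251,17) + (192,13)
step 6: (7471, 506)  from 1·(7220,489) + (251,17)
…
step 8: (96370, 6527)  from 3·(29633,2007) + (7471,506)
step 9: (126003, 8534)  from 1·(96370,6527) + (29633,2007)
→ (126003, 8534).  Check: 126003²=15876756009, 218·8534²=15876756008, difference 1.

126003 8534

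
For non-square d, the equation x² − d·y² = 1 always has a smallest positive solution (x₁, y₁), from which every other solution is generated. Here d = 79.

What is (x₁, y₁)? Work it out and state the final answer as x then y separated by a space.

√79 → a₀=8, period (1,7,1,16); ℓ=4 even so k=3
a_0=8:  p_0=8·1+0=8,  q_0=8·0+1=1
…
a_2=7:  p_2=7·9+8=71,  q_2=7·1+1=8
a_3=1:  p_3=1·71+9=80,  q_3=1·8+1=9
→ (80, 9).  Check: 80²=6400, 79·9²=6399, difference 1.

80 9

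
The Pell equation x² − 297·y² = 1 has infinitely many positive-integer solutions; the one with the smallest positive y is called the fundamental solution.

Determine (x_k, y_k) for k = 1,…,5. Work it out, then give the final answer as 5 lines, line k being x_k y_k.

[17; 4,3,1,1,2,1,1,3,4,34] for √297; ℓ=10 ⇒ convergent index 9
k=0  a_k=17  p_k/q_k = 17/1
k=1  a_k=4  p_k/q_k = 69/4
k=2  a_k=3  p_k/q_k = 224/13
k=3  a_k=1  p_k/q_k = 293/17
k=4  a_k=1  p_k/q_k = 517/30
…
k=8  a_k=3  p_k/q_k = 11357/659
k=9  a_k=4  p_k/q_k = 48599/2820
fundamental: x₁=48599, y₁=2820  (since 2361862801 − 297·7952400 = 1)
n=2: (48599,2820)∘(48599,2820) = (48599·48599+297·2820·2820, 48599·2820+2820·48599) = (4723725601,274098360)
n=3: (4723725601,274098360)∘(48599,2820) = (48599·4723725601+297·2820·274098360, 48599·274098360+2820·4723725601) = (459136680917399,26641812392460)
n=4: (459136680917399,26641812392460)∘(48599,2820) = (48599·459136680917399+297·2820·26641812392460, 48599·26641812392460+2820·459136680917399) = (44627167107085622401,2589530880648228720)
n=5: (44627167107085622401,2589530880648228720)∘(48599,2820) = (48599·44627167107085622401+297·2820·2589530880648228720, 48599·2589530880648228720+2820·44627167107085622401) = (4337671388015371645214999,251697222510604722734100)

48599 2820
4723725601 274098360
459136680917399 26641812392460
44627167107085622401 2589530880648228720
4337671388015371645214999 251697222510604722734100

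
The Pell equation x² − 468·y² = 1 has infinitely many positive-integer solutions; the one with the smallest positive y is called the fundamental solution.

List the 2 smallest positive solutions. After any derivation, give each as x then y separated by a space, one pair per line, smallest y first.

√468 → a₀=21, period (1,1,1,2,1,1,1,42); ℓ=8 even so k=7
a_0=21:  p_0=21·1+0=21,  q_0=21·0+1=1
a_1=1:  p_1=1·21+1=22,  q_1=1·1+0=1
…
a_3=1:  p_3=1·43+22=65,  q_3=1·2+1=3
…
a_5=1:  p_5=1·173+65=238,  q_5=1·8+3=11
a_6=1:  p_6=1·238+173=411,  q_6=1·11+8=19
a_7=1:  p_7=1·411+238=649,  q_7=1·19+11=30
fundamental: x₁=649, y₁=30  (since 421201 − 468·900 = 1)
k=2:  x_2 = 649·649+468·30·30 = 842401,  y_2 = 649·30+30·649 = 38940

649 30
842401 38940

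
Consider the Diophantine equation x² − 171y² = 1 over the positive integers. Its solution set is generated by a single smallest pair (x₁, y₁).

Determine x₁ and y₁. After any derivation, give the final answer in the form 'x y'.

170 13

√171 = [13; 13,26, …], period ℓ=2 (even) → k=1
step 0: (13, 1)  from 13·(1,0) + (0,1)
step 1: (170, 13)  from 13·(13,1) + (1,0)
fundamental: x₁=170, y₁=13  (since 28900 − 171·169 = 1)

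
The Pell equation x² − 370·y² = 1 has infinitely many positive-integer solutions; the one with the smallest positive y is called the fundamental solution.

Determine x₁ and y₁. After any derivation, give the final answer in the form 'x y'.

[19; 4,4,38] for √370; ℓ=3 ⇒ convergent index 5
a_0=19:  p_0=19·1+0=19,  q_0=19·0+1=1
a_1=4:  p_1=4·19+1=77,  q_1=4·1+0=4
a_2=4:  p_2=4·77+19=327,  q_2=4·4+1=17
a_3=38:  p_3=38·327+77=12503,  q_3=38·17+4=650
a_4=4:  p_4=4·12503+327=50339,  q_4=4·650+17=2617
a_5=4:  p_5=4·50339+12503=213859,  q_5=4·2617+650=11118
→ (213859, 11118).  Check: 213859²=45735671881, 370·11118²=45735671880, difference 1.

213859 11118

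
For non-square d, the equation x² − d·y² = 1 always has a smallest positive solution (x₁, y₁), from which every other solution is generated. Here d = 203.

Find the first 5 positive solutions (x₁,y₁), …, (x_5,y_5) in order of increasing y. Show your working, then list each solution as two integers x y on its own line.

d=203: √d = [14; 4,28] (ℓ=2, even), read p_1/q_1
a_0=14:  p_0=14·1+0=14,  q_0=14·0+1=1
a_1=4:  p_1=4·14+1=57,  q_1=4·1+0=4
(x₁, y₁) = (57, 4);  57² − 203·4² = 1 ✓
(57+4√203)^2 = 6497 + 456√203
(57+4√203)^3 = 740601 + 51980√203
(57+4√203)^4 = 84422017 + 5925264√203
(57+4√203)^5 = 9623369337 + 675428116√203

57 4
6497 456
740601 51980
84422017 5925264
9623369337 675428116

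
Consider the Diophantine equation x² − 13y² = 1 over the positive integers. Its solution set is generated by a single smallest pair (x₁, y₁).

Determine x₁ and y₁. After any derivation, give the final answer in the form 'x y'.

√13 → a₀=3, period (1,1,1,1,6); ℓ=5 odd so k=9
step 0: (3, 1)  from 3·(1,0) + (0,1)
step 1: (4, 1)  from 1·(3,1) + (1,0)
step 2: (7, 2)  from 1·(4,1) + (3,1)
…
step 4: (18, 5)  from 1·(11,3) + (7,2)
step 5: (119, 33)  from 6·(18,5) + (11,3)
step 6: (137, 38)  from 1·(119,33) + (18,5)
step 7: (256, 71)  from 1·(137,38) + (119,33)
step 8: (393, 109)  from 1·(256,71) + (137,38)
step 9: (649, 180)  from 1·(393,109) + (256,71)
→ (649, 180).  Check: 649²=421201, 13·180²=421200, difference 1.

649 180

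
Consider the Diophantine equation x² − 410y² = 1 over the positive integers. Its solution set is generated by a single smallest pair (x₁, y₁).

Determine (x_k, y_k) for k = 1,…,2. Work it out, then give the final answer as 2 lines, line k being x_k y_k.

81 4
13121 648

[20; 4,40] for √410; ℓ=2 ⇒ convergent index 1
k=0  a_k=20  p_k/q_k = 20/1
k=1  a_k=4  p_k/q_k = 81/4
→ (81, 4).  Check: 81²=6561, 410·4²=6560, difference 1.
k=2:  x_2 = 81·81+410·4·4 = 13121,  y_2 = 81·4+4·81 = 648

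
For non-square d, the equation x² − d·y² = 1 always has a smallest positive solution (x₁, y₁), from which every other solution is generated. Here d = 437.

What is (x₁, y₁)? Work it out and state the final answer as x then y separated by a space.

4599 220

d=437: √d = [20; 1,9,2,9,1,40] (ℓ=6, even), read p_5/q_5
i=0: a=20 ⇒ p=20, q=1
i=1: a=1 ⇒ p=21, q=1
i=2: a=9 ⇒ p=209, q=10
i=3: a=2 ⇒ p=439, q=21
i=4: a=9 ⇒ p=4160, q=199
i=5: a=1 ⇒ p=4599, q=220
fundamental: x₁=4599, y₁=220  (since 21150801 − 437·48400 = 1)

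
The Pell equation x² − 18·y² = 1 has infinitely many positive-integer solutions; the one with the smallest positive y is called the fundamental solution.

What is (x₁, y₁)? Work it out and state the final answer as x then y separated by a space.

√18 = [4; 4,8, …], period ℓ=2 (even) → k=1
step 0: (4, 1)  from 4·(1,0) + (0,1)
step 1: (17, 4)  from 4·(4,1) + (1,0)
fundamental: x₁=17, y₁=4  (since 289 − 18·16 = 1)

17 4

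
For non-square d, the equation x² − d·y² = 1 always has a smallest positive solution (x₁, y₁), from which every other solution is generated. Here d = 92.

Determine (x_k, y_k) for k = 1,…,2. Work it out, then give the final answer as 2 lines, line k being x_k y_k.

√92 → a₀=9, period (1,1,2,4,2,1,1,18); ℓ=8 even so k=7
a_0=9:  p_0=9·1+0=9,  q_0=9·0+1=1
…
a_2=1:  p_2=1·10+9=19,  q_2=1·1+1=2
a_3=2:  p_3=2·19+10=48,  q_3=2·2+1=5
a_4=4:  p_4=4·48+19=211,  q_4=4·5+2=22
…
a_6=1:  p_6=1·470+211=681,  q_6=1·49+22=71
a_7=1:  p_7=1·681+470=1151,  q_7=1·71+49=120
fundamental: x₁=1151, y₁=120  (since 1324801 − 92·14400 = 1)
(1151+120√92)^2 = 2649601 + 276240√92

1151 120
2649601 276240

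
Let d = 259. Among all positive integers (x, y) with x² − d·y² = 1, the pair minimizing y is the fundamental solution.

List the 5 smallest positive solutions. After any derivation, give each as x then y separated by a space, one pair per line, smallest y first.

d=259: √d = [16; 10,1,2,3,4,3,2,1,10,32] (ℓ=10, even), read p_9/q_9
a_0=16:  p_0=16·1+0=16,  q_0=16·0+1=1
…
a_2=1:  p_2=1·161+16=177,  q_2=1·10+1=11
…
a_8=1:  p_8=1·55265+23931=79196,  q_8=1·3434+1487=4921
a_9=10:  p_9=10·79196+55265=847225,  q_9=10·4921+3434=52644
(x₁, y₁) = (847225, 52644);  847225² − 259·52644² = 1 ✓
(x_2, y_2) = (847225·847225 + 259·52644·52644, 847225·52644 + 52644·847225) = (1435580401249, 89202625800)
(x_3, y_3) = (847225·1435580401249 + 259·52644·89202625800, 847225·89202625800 + 52644·1435580401249) = (2432519210895520825, 151149389286757356)
(x_4, y_4) = (847225·2432519210895520825 + 259·52644·151149389286757356, 847225·151149389286757356 + 52644·2432519210895520825) = (4121782176900479681520001, 256115082676856799248400)
(x_5, y_5) = (847225·4121782176900479681520001 + 259·52644·256115082676856799248400, 847225·256115082676856799248400 + 52644·4121782176900479681520001) = (6984153809646585277140670173625, 433974201841648854097164622644)

847225 52644
1435580401249 89202625800
2432519210895520825 151149389286757356
4121782176900479681520001 256115082676856799248400
6984153809646585277140670173625 433974201841648854097164622644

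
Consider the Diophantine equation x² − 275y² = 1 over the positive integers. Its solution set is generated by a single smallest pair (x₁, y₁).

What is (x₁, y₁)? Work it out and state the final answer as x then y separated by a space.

199 12

[16; 1,1,2,1,1,32] for √275; ℓ=6 ⇒ convergent index 5
k=0  a_k=16  p_k/q_k = 16/1
…
k=4  a_k=1  p_k/q_k = 116/7
k=5  a_k=1  p_k/q_k = 199/12
(x₁, y₁) = (199, 12);  199² − 275·12² = 1 ✓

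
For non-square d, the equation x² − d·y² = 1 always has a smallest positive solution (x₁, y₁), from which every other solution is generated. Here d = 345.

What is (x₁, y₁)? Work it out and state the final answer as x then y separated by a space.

6761 364

√345 → a₀=18, period (1,1,2,1,6,1,2,1,1,36); ℓ=10 even so k=9
step 0: (18, 1)  from 18·(1,0) + (0,1)
…
step 2: (37, 2)  from 1·(19,1) + (18,1)
…
step 4: (130, 7)  from 1·(93,5) + (37,2)
…
step 6: (1003, 54)  from 1·(873,47) + (130,7)
…
step 8: (3882, 209)  from 1·(2879,155) + (1003,54)
step 9: (6761, 364)  from 1·(3882,209) + (2879,155)
fundamental: x₁=6761, y₁=364  (since 45711121 − 345·132496 = 1)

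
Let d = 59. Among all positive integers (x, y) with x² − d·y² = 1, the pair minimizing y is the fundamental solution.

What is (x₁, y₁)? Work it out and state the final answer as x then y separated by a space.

530 69

√59 = [7; 1,2,7,2,1,14, …], period ℓ=6 (even) → k=5
i=0: a=7 ⇒ p=7, q=1
…
i=4: a=2 ⇒ p=361, q=47
i=5: a=1 ⇒ p=530, q=69
(x₁, y₁) = (530, 69);  530² − 59·69² = 1 ✓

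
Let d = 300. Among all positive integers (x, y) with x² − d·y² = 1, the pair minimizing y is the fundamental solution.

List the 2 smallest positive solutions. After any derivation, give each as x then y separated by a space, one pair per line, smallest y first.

[17; 3,8,3,34] for √300; ℓ=4 ⇒ convergent index 3
k=0  a_k=17  p_k/q_k = 17/1
k=1  a_k=3  p_k/q_k = 52/3
k=2  a_k=8  p_k/q_k = 433/25
k=3  a_k=3  p_k/q_k = 1351/78
→ (1351, 78).  Check: 1351²=1825201, 300·78²=1825200, difference 1.
k=2:  x_2 = 1351·1351+300·78·78 = 3650401,  y_2 = 1351·78+78·1351 = 210756

1351 78
3650401 210756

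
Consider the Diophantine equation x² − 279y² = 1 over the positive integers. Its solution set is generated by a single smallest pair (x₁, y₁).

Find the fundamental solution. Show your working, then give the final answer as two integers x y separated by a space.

√279 → a₀=16, period (1,2,2,1,2,2,1,32); ℓ=8 even so k=7
k=0  a_k=16  p_k/q_k = 16/1
k=1  a_k=1  p_k/q_k = 17/1
…
k=3  a_k=2  p_k/q_k = 117/7
…
k=5  a_k=2  p_k/q_k = 451/27
k=6  a_k=2  p_k/q_k = 1069/64
k=7  a_k=1  p_k/q_k = 1520/91
→ (1520, 91).  Check: 1520²=2310400, 279·91²=2310399, difference 1.

1520 91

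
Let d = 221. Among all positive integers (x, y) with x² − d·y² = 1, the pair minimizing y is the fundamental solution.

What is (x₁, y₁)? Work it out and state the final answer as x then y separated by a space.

1665 112

√221 = [14; 1,6,2,6,1,28, …], period ℓ=6 (even) → k=5
a_0=14:  p_0=14·1+0=14,  q_0=14·0+1=1
…
a_2=6:  p_2=6·15+14=104,  q_2=6·1+1=7
a_3=2:  p_3=2·104+15=223,  q_3=2·7+1=15
a_4=6:  p_4=6·223+104=1442,  q_4=6·15+7=97
a_5=1:  p_5=1·1442+223=1665,  q_5=1·97+15=112
fundamental: x₁=1665, y₁=112  (since 2772225 − 221·12544 = 1)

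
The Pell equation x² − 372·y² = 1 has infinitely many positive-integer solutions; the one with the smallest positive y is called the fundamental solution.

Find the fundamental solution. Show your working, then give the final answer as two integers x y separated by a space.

[19; 3,2,12,2,3,38] for √372; ℓ=6 ⇒ convergent index 5
i=0: a=19 ⇒ p=19, q=1
i=1: a=3 ⇒ p=58, q=3
i=2: a=2 ⇒ p=135, q=7
…
i=4: a=2 ⇒ p=3491, q=181
i=5: a=3 ⇒ p=12151, q=630
fundamental: x₁=12151, y₁=630  (since 147646801 − 372·396900 = 1)

12151 630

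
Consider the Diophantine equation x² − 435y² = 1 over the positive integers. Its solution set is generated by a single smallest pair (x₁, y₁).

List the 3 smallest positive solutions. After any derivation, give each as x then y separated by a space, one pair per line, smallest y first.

146 7
42631 2044
12448106 596841

√435 → a₀=20, period (1,5,1,40); ℓ=4 even so k=3
a_0=20:  p_0=20·1+0=20,  q_0=20·0+1=1
…
a_2=5:  p_2=5·21+20=125,  q_2=5·1+1=6
a_3=1:  p_3=1·125+21=146,  q_3=1·6+1=7
fundamental: x₁=146, y₁=7  (since 21316 − 435·49 = 1)
n=2: (146,7)∘(146,7) = (146·146+435·7·7, 146·7+7·146) = (42631,2044)
n=3: (42631,2044)∘(146,7) = (146·42631+435·7·2044, 146·2044+7·42631) = (12448106,596841)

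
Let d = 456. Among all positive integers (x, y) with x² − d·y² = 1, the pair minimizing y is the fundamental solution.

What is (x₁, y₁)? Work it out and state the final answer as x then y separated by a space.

d=456: √d = [21; 2,1,4,1,2,42] (ℓ=6, even), read p_5/q_5
i=0: a=21 ⇒ p=21, q=1
i=1: a=2 ⇒ p=43, q=2
…
i=4: a=1 ⇒ p=363, q=17
i=5: a=2 ⇒ p=1025, q=48
fundamental: x₁=1025, y₁=48  (since 1050625 − 456·2304 = 1)

1025 48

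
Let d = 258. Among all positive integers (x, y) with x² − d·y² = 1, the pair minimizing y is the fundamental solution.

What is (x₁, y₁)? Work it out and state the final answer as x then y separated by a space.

257 16

√258 = [16; 16,32, …], period ℓ=2 (even) → k=1
k=0  a_k=16  p_k/q_k = 16/1
k=1  a_k=16  p_k/q_k = 257/16
fundamental: x₁=257, y₁=16  (since 66049 − 258·256 = 1)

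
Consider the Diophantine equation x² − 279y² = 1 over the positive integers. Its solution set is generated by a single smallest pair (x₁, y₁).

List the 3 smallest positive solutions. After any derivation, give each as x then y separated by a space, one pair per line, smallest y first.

1520 91
4620799 276640
14047227440 840985509

√279 → a₀=16, period (1,2,2,1,2,2,1,32); ℓ=8 even so k=7
a_0=16:  p_0=16·1+0=16,  q_0=16·0+1=1
a_1=1:  p_1=1·16+1=17,  q_1=1·1+0=1
a_2=2:  p_2=2·17+16=50,  q_2=2·1+1=3
a_3=2:  p_3=2·50+17=117,  q_3=2·3+1=7
a_4=1:  p_4=1·117+50=167,  q_4=1·7+3=10
a_5=2:  p_5=2·167+117=451,  q_5=2·10+7=27
a_6=2:  p_6=2·451+167=1069,  q_6=2·27+10=64
a_7=1:  p_7=1·1069+451=1520,  q_7=1·64+27=91
→ (1520, 91).  Check: 1520²=2310400, 279·91²=2310399, difference 1.
k=2:  x_2 = 1520·1520+279·91·91 = 4620799,  y_2 = 1520·91+91·1520 = 276640
k=3:  x_3 = 1520·4620799+279·91·276640 = 14047227440,  y_3 = 1520·276640+91·4620799 = 840985509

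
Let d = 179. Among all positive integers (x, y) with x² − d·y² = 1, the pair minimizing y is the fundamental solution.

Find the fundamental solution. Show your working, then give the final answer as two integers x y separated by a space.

[13; 2,1,1,1,3,…,1,2,26] for √179; ℓ=14 ⇒ convergent index 13
a_0=13:  p_0=13·1+0=13,  q_0=13·0+1=1
a_1=2:  p_1=2·13+1=27,  q_1=2·1+0=2
a_2=1:  p_2=1·27+13=40,  q_2=1·2+1=3
a_3=1:  p_3=1·40+27=67,  q_3=1·3+2=5
a_4=1:  p_4=1·67+40=107,  q_4=1·5+3=8
a_5=3:  p_5=3·107+67=388,  q_5=3·8+5=29
…
a_7=13:  p_7=13·2047+388=26999,  q_7=13·153+29=2018
…
a_9=3:  p_9=3·137042+26999=438125,  q_9=3·10243+2018=32747
a_10=1:  p_10=1·438125+137042=575167,  q_10=1·32747+10243=42990
a_11=1:  p_11=1·575167+438125=1013292,  q_11=1·42990+32747=75737
a_12=1:  p_12=1·1013292+575167=1588459,  q_12=1·75737+42990=118727
a_13=2:  p_13=2·1588459+1013292=4190210,  q_13=2·118727+75737=313191
(x₁, y₁) = (4190210, 313191);  4190210² − 179·313191² = 1 ✓

4190210 313191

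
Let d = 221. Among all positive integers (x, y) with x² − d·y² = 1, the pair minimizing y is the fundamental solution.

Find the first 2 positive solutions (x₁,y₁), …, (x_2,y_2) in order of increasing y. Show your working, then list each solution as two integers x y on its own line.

d=221: √d = [14; 1,6,2,6,1,28] (ℓ=6, even), read p_5/q_5
a_0=14:  p_0=14·1+0=14,  q_0=14·0+1=1
…
a_2=6:  p_2=6·15+14=104,  q_2=6·1+1=7
a_3=2:  p_3=2·104+15=223,  q_3=2·7+1=15
a_4=6:  p_4=6·223+104=1442,  q_4=6·15+7=97
a_5=1:  p_5=1·1442+223=1665,  q_5=1·97+15=112
(x₁, y₁) = (1665, 112);  1665² − 221·112² = 1 ✓
n=2: (1665,112)∘(1665,112) = (1665·1665+221·112·112, 1665·112+112·1665) = (5544449,372960)

1665 112
5544449 372960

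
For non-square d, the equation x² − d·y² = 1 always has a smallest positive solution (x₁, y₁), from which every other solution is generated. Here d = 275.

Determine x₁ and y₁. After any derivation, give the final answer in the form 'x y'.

√275 → a₀=16, period (1,1,2,1,1,32); ℓ=6 even so k=5
step 0: (16, 1)  from 16·(1,0) + (0,1)
step 1: (17, 1)  from 1·(16,1) + (1,0)
step 2: (33, 2)  from 1·(17,1) + (16,1)
…
step 4: (116, 7)  from 1·(83,5) + (33,2)
step 5: (199, 12)  from 1·(116,7) + (83,5)
fundamental: x₁=199, y₁=12  (since 39601 − 275·144 = 1)

199 12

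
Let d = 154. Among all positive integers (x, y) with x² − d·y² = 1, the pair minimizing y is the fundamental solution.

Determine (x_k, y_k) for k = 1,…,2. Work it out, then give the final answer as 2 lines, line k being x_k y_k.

d=154: √d = [12; 2,2,3,1,2,1,3,2,2,24] (ℓ=10, even), read p_9/q_9
a_0=12:  p_0=12·1+0=12,  q_0=12·0+1=1
a_1=2:  p_1=2·12+1=25,  q_1=2·1+0=2
a_2=2:  p_2=2·25+12=62,  q_2=2·2+1=5
…
a_7=3:  p_7=3·1030+757=3847,  q_7=3·83+61=310
a_8=2:  p_8=2·3847+1030=8724,  q_8=2·310+83=703
a_9=2:  p_9=2·8724+3847=21295,  q_9=2·703+310=1716
→ (21295, 1716).  Check: 21295²=453477025, 154·1716²=453477024, difference 1.
(21295+1716√154)^2 = 906954049 + 73084440√154

21295 1716
906954049 73084440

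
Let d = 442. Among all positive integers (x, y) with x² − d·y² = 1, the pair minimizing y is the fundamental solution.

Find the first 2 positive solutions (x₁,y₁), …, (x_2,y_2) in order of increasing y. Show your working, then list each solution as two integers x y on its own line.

√442 → a₀=21, period (42); ℓ=1 odd so k=1
i=0: a=21 ⇒ p=21, q=1
i=1: a=42 ⇒ p=883, q=42
fundamental: x₁=883, y₁=42  (since 779689 − 442·1764 = 1)
(x_2, y_2) = (883·883 + 442·42·42, 883·42 + 42·883) = (1559377, 74172)

883 42
1559377 74172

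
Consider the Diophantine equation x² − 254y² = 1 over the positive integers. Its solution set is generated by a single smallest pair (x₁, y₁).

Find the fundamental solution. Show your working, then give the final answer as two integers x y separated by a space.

255 16

√254 → a₀=15, period (1,14,1,30); ℓ=4 even so k=3
k=0  a_k=15  p_k/q_k = 15/1
k=1  a_k=1  p_k/q_k = 16/1
k=2  a_k=14  p_k/q_k = 239/15
k=3  a_k=1  p_k/q_k = 255/16
fundamental: x₁=255, y₁=16  (since 65025 − 254·256 = 1)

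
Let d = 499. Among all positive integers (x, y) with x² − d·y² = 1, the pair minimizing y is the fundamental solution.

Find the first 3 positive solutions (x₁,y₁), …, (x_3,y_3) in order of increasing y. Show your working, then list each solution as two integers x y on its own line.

4490 201
40320199 1804980
362075382530 16208720199

√499 = [22; 2,1,21,1,2,44, …], period ℓ=6 (even) → k=5
i=0: a=22 ⇒ p=22, q=1
i=1: a=2 ⇒ p=45, q=2
i=2: a=1 ⇒ p=67, q=3
…
i=4: a=1 ⇒ p=1519, q=68
i=5: a=2 ⇒ p=4490, q=201
fundamental: x₁=4490, y₁=201  (since 20160100 − 499·40401 = 1)
(4490+201√499)^2 = 40320199 + 1804980√499
(4490+201√499)^3 = 362075382530 + 16208720199√499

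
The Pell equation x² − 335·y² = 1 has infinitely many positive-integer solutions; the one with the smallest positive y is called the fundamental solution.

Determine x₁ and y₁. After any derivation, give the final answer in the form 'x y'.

604 33

d=335: √d = [18; 3,3,3,36] (ℓ=4, even), read p_3/q_3
step 0: (18, 1)  from 18·(1,0) + (0,1)
step 1: (55, 3)  from 3·(18,1) + (1,0)
step 2: (183, 10)  from 3·(55,3) + (18,1)
step 3: (604, 33)  from 3·(183,10) + (55,3)
fundamental: x₁=604, y₁=33  (since 364816 − 335·1089 = 1)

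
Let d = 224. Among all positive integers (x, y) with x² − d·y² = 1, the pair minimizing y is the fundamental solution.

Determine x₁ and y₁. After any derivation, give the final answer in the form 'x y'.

[14; 1,28] for √224; ℓ=2 ⇒ convergent index 1
i=0: a=14 ⇒ p=14, q=1
i=1: a=1 ⇒ p=15, q=1
(x₁, y₁) = (15, 1);  15² − 224·1² = 1 ✓

15 1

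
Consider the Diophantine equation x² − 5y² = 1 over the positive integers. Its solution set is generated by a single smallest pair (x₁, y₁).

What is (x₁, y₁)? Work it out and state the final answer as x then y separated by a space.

[2; 4] for √5; ℓ=1 ⇒ convergent index 1
k=0  a_k=2  p_k/q_k = 2/1
k=1  a_k=4  p_k/q_k = 9/4
→ (9, 4).  Check: 9²=81, 5·4²=80, difference 1.

9 4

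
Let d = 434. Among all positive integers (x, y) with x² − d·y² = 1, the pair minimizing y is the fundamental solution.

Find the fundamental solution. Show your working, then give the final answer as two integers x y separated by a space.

√434 → a₀=20, period (1,4,1,40); ℓ=4 even so k=3
k=0  a_k=20  p_k/q_k = 20/1
…
k=2  a_k=4  p_k/q_k = 104/5
k=3  a_k=1  p_k/q_k = 125/6
(x₁, y₁) = (125, 6);  125² − 434·6² = 1 ✓

125 6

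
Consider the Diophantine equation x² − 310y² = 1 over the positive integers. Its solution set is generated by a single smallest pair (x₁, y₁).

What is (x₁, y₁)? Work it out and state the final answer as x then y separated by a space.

[17; 1,1,1,1,5,…,1,1,34] for √310; ℓ=16 ⇒ convergent index 15
i=0: a=17 ⇒ p=17, q=1
…
i=2: a=1 ⇒ p=35, q=2
i=3: a=1 ⇒ p=53, q=3
i=4: a=1 ⇒ p=88, q=5
…
i=6: a=3 ⇒ p=1567, q=89
…
i=8: a=2 ⇒ p=5687, q=323
i=9: a=1 ⇒ p=7747, q=440
…
i=13: a=1 ⇒ p=333702, q=18953
i=14: a=1 ⇒ p=515017, q=29251
i=15: a=1 ⇒ p=848719, q=48204
→ (848719, 48204).  Check: 848719²=720323940961, 310·48204²=720323940960, difference 1.

848719 48204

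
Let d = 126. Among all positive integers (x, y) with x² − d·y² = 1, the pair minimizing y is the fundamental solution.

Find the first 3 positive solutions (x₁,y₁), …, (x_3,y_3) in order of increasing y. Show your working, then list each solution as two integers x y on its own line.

449 40
403201 35920
362074049 32256120

√126 = [11; 4,2,4,22, …], period ℓ=4 (even) → k=3
a_0=11:  p_0=11·1+0=11,  q_0=11·0+1=1
a_1=4:  p_1=4·11+1=45,  q_1=4·1+0=4
a_2=2:  p_2=2·45+11=101,  q_2=2·4+1=9
a_3=4:  p_3=4·101+45=449,  q_3=4·9+4=40
→ (449, 40).  Check: 449²=201601, 126·40²=201600, difference 1.
(x_2, y_2) = (449·449 + 126·40·40, 449·40 + 40·449) = (403201, 35920)
(x_3, y_3) = (449·403201 + 126·40·35920, 449·35920 + 40·403201) = (362074049, 32256120)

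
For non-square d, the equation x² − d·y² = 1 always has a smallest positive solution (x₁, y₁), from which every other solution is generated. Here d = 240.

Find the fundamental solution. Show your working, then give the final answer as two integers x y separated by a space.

31 2

√240 → a₀=15, period (2,30); ℓ=2 even so k=1
i=0: a=15 ⇒ p=15, q=1
i=1: a=2 ⇒ p=31, q=2
(x₁, y₁) = (31, 2);  31² − 240·2² = 1 ✓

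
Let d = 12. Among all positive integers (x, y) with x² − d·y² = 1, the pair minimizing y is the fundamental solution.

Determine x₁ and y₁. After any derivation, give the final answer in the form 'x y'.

7 2

√12 → a₀=3, period (2,6); ℓ=2 even so k=1
i=0: a=3 ⇒ p=3, q=1
i=1: a=2 ⇒ p=7, q=2
(x₁, y₁) = (7, 2);  7² − 12·2² = 1 ✓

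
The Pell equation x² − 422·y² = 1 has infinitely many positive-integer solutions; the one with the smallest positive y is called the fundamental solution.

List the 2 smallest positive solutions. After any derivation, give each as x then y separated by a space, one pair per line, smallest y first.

d=422: √d = [20; 1,1,5,2,1,…,1,1,40] (ℓ=14, even), read p_13/q_13
i=0: a=20 ⇒ p=20, q=1
i=1: a=1 ⇒ p=21, q=1
…
i=3: a=5 ⇒ p=226, q=11
…
i=5: a=1 ⇒ p=719, q=35
…
i=7: a=20 ⇒ p=53719, q=2615
…
i=10: a=2 ⇒ p=598859, q=29152
i=11: a=5 ⇒ p=3211821, q=156349
i=12: a=1 ⇒ p=3810680, q=185501
i=13: a=1 ⇒ p=7022501, q=341850
→ (7022501, 341850).  Check: 7022501²=49315520295001, 422·341850²=49315520295000, difference 1.
n=2: (7022501,341850)∘(7022501,341850) = (7022501·7022501+422·341850·341850, 7022501·341850+341850·7022501) = (98631040590001,4801283933700)

7022501 341850
98631040590001 4801283933700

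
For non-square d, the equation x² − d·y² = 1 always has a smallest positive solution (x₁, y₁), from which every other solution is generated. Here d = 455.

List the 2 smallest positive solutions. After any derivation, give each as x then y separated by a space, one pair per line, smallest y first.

√455 = [21; 3,42, …], period ℓ=2 (even) → k=1
i=0: a=21 ⇒ p=21, q=1
i=1: a=3 ⇒ p=64, q=3
→ (64, 3).  Check: 64²=4096, 455·3²=4095, difference 1.
n=2: (64,3)∘(64,3) = (64·64+455·3·3, 64·3+3·64) = (8191,384)

64 3
8191 384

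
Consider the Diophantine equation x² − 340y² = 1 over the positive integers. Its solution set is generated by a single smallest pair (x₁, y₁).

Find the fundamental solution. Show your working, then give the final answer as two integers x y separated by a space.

285769 15498

√340 = [18; 2,3,1,1,1,…,3,2,36, …], period ℓ=14 (even) → k=13
step 0: (18, 1)  from 18·(1,0) + (0,1)
…
step 2: (129, 7)  from 3·(37,2) + (18,1)
…
step 4: (295, 16)  from 1·(166,9) + (129,7)
…
step 7: (6509, 353)  from 8·(756,41) + (461,25)
step 8: (7265, 394)  from 1·(6509,353) + (756,41)
…
step 12: (125478, 6805)  from 3·(34813,1888) + (21039,1141)
step 13: (285769, 15498)  from 2·(125478,6805) + (34813,1888)
(x₁, y₁) = (285769, 15498);  285769² − 340·15498² = 1 ✓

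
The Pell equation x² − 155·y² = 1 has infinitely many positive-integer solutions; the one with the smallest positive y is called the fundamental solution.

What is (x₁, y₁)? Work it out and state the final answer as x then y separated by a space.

d=155: √d = [12; 2,4,2,24] (ℓ=4, even), read p_3/q_3
i=0: a=12 ⇒ p=12, q=1
i=1: a=2 ⇒ p=25, q=2
i=2: a=4 ⇒ p=112, q=9
i=3: a=2 ⇒ p=249, q=20
→ (249, 20).  Check: 249²=62001, 155·20²=62000, difference 1.

249 20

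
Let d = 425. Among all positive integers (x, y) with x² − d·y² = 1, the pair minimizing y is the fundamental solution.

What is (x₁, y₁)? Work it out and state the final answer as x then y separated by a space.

√425 → a₀=20, period (1,1,1,1,1,1,40); ℓ=7 odd so k=13
i=0: a=20 ⇒ p=20, q=1
…
i=2: a=1 ⇒ p=41, q=2
…
i=4: a=1 ⇒ p=103, q=5
i=5: a=1 ⇒ p=165, q=8
…
i=9: a=1 ⇒ p=22038, q=1069
i=10: a=1 ⇒ p=33191, q=1610
i=11: a=1 ⇒ p=55229, q=2679
i=12: a=1 ⇒ p=88420, q=4289
i=13: a=1 ⇒ p=143649, q=6968
fundamental: x₁=143649, y₁=6968  (since 20635035201 − 425·48553024 = 1)

143649 6968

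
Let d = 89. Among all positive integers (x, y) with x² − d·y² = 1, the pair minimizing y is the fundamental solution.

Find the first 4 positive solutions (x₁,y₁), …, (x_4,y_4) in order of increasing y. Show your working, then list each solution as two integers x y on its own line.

500001 53000
500002000001 53000106000
500003000004500001 53000212000159000
500004000010000008000001 53000318000530000212000

√89 = [9; 2,3,3,2,18, …], period ℓ=5 (odd) → k=9
i=0: a=9 ⇒ p=9, q=1
i=1: a=2 ⇒ p=19, q=2
i=2: a=3 ⇒ p=66, q=7
i=3: a=3 ⇒ p=217, q=23
i=4: a=2 ⇒ p=500, q=53
…
i=6: a=2 ⇒ p=18934, q=2007
i=7: a=3 ⇒ p=66019, q=6998
i=8: a=3 ⇒ p=216991, q=23001
i=9: a=2 ⇒ p=500001, q=53000
fundamental: x₁=500001, y₁=53000  (since 250001000001 − 89·2809000000 = 1)
(x_2, y_2) = (500001·500001 + 89·53000·53000, 500001·53000 + 53000·500001) = (500002000001, 53000106000)
(x_3, y_3) = (500001·500002000001 + 89·53000·53000106000, 500001·53000106000 + 53000·500002000001) = (500003000004500001, 53000212000159000)
(x_4, y_4) = (500001·500003000004500001 + 89·53000·53000212000159000, 500001·53000212000159000 + 53000·500003000004500001) = (500004000010000008000001, 53000318000530000212000)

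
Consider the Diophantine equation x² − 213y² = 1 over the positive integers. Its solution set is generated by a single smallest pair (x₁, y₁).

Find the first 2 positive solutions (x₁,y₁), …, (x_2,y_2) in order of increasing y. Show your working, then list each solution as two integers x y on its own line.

194399 13320
75581942401 5178789360

[14; 1,1,2,6,1,8,1,6,2,1,1,28] for √213; ℓ=12 ⇒ convergent index 11
a_0=14:  p_0=14·1+0=14,  q_0=14·0+1=1
…
a_2=1:  p_2=1·15+14=29,  q_2=1·1+1=2
…
a_4=6:  p_4=6·73+29=467,  q_4=6·5+2=32
a_5=1:  p_5=1·467+73=540,  q_5=1·32+5=37
…
a_7=1:  p_7=1·4787+540=5327,  q_7=1·328+37=365
a_8=6:  p_8=6·5327+4787=36749,  q_8=6·365+328=2518
a_9=2:  p_9=2·36749+5327=78825,  q_9=2·2518+365=5401
a_10=1:  p_10=1·78825+36749=115574,  q_10=1·5401+2518=7919
a_11=1:  p_11=1·115574+78825=194399,  q_11=1·7919+5401=13320
→ (194399, 13320).  Check: 194399²=37790971201, 213·13320²=37790971200, difference 1.
n=2: (194399,13320)∘(194399,13320) = (194399·194399+213·13320·13320, 194399·13320+13320·194399) = (75581942401,5178789360)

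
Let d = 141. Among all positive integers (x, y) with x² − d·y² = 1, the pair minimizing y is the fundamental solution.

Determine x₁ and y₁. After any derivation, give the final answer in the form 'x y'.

[11; 1,6,1,22] for √141; ℓ=4 ⇒ convergent index 3
i=0: a=11 ⇒ p=11, q=1
i=1: a=1 ⇒ p=12, q=1
i=2: a=6 ⇒ p=83, q=7
i=3: a=1 ⇒ p=95, q=8
(x₁, y₁) = (95, 8);  95² − 141·8² = 1 ✓

95 8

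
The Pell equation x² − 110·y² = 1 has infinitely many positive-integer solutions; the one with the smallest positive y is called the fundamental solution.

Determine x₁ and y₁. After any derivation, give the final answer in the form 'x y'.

√110 = [10; 2,20, …], period ℓ=2 (even) → k=1
i=0: a=10 ⇒ p=10, q=1
i=1: a=2 ⇒ p=21, q=2
(x₁, y₁) = (21, 2);  21² − 110·2² = 1 ✓

21 2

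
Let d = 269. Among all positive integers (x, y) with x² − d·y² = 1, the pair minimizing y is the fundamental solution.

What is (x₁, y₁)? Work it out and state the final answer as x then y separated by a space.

d=269: √d = [16; 2,2,32] (ℓ=3, odd), read p_5/q_5
a_0=16:  p_0=16·1+0=16,  q_0=16·0+1=1
…
a_2=2:  p_2=2·33+16=82,  q_2=2·2+1=5
…
a_4=2:  p_4=2·2657+82=5396,  q_4=2·162+5=329
a_5=2:  p_5=2·5396+2657=13449,  q_5=2·329+162=820
→ (13449, 820).  Check: 13449²=180875601, 269·820²=180875600, difference 1.

13449 820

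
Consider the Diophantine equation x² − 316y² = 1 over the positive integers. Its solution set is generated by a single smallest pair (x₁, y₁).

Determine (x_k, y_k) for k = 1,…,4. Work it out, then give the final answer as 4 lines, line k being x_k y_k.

12799 720
327628801 18430560
8386642035199 471785474160
214681262489395201 12076764549117120

√316 = [17; 1,3,2,8,2,3,1,34, …], period ℓ=8 (even) → k=7
a_0=17:  p_0=17·1+0=17,  q_0=17·0+1=1
a_1=1:  p_1=1·17+1=18,  q_1=1·1+0=1
a_2=3:  p_2=3·18+17=71,  q_2=3·1+1=4
a_3=2:  p_3=2·71+18=160,  q_3=2·4+1=9
a_4=8:  p_4=8·160+71=1351,  q_4=8·9+4=76
a_5=2:  p_5=2·1351+160=2862,  q_5=2·76+9=161
a_6=3:  p_6=3·2862+1351=9937,  q_6=3·161+76=559
a_7=1:  p_7=1·9937+2862=12799,  q_7=1·559+161=720
(x₁, y₁) = (12799, 720);  12799² − 316·720² = 1 ✓
(x_2, y_2) = (12799·12799 + 316·720·720, 12799·720 + 720·12799) = (327628801, 18430560)
(x_3, y_3) = (12799·327628801 + 316·720·18430560, 12799·18430560 + 720·327628801) = (8386642035199, 471785474160)
(x_4, y_4) = (12799·8386642035199 + 316·720·471785474160, 12799·471785474160 + 720·8386642035199) = (214681262489395201, 12076764549117120)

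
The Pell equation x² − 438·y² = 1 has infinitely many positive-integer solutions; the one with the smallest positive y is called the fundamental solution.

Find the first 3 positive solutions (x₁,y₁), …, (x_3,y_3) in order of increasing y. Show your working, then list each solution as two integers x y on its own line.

[20; 1,12,1,40] for √438; ℓ=4 ⇒ convergent index 3
a_0=20:  p_0=20·1+0=20,  q_0=20·0+1=1
a_1=1:  p_1=1·20+1=21,  q_1=1·1+0=1
a_2=12:  p_2=12·21+20=272,  q_2=12·1+1=13
a_3=1:  p_3=1·272+21=293,  q_3=1·13+1=14
fundamental: x₁=293, y₁=14  (since 85849 − 438·196 = 1)
(293+14√438)^2 = 171697 + 8204√438
(293+14√438)^3 = 100614149 + 4807530√438

293 14
171697 8204
100614149 4807530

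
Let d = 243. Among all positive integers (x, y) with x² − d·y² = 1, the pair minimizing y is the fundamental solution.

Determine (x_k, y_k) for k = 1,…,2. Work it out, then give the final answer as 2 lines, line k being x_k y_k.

70226 4505
9863382151 632736260

√243 = [15; 1,1,2,3,15,3,2,1,1,30, …], period ℓ=10 (even) → k=9
step 0: (15, 1)  from 15·(1,0) + (0,1)
step 1: (16, 1)  from 1·(15,1) + (1,0)
…
step 3: (78, 5)  from 2·(31,2) + (16,1)
…
step 7: (28901, 1854)  from 2·(12424,797) + (4053,260)
step 8: (41325, 2651)  from 1·(28901,1854) + (12424,797)
step 9: (70226, 4505)  from 1·(41325,2651) + (28901,1854)
(x₁, y₁) = (70226, 4505);  70226² − 243·4505² = 1 ✓
(70226+4505√243)^2 = 9863382151 + 632736260√243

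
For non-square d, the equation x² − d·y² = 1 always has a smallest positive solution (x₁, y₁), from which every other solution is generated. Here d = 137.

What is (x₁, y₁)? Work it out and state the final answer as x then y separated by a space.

√137 = [11; 1,2,2,1,1,2,2,1,22, …], period ℓ=9 (odd) → k=17
i=0: a=11 ⇒ p=11, q=1
i=1: a=1 ⇒ p=12, q=1
i=2: a=2 ⇒ p=35, q=3
i=3: a=2 ⇒ p=82, q=7
i=4: a=1 ⇒ p=117, q=10
i=5: a=1 ⇒ p=199, q=17
i=6: a=2 ⇒ p=515, q=44
i=7: a=2 ⇒ p=1229, q=105
i=8: a=1 ⇒ p=1744, q=149
i=9: a=22 ⇒ p=39597, q=3383
i=10: a=1 ⇒ p=41341, q=3532
i=11: a=2 ⇒ p=122279, q=10447
i=12: a=2 ⇒ p=285899, q=24426
…
i=15: a=2 ⇒ p=1796332, q=153471
i=16: a=2 ⇒ p=4286741, q=366241
i=17: a=1 ⇒ p=6083073, q=519712
→ (6083073, 519712).  Check: 6083073²=37003777123329, 137·519712²=37003777123328, difference 1.

6083073 519712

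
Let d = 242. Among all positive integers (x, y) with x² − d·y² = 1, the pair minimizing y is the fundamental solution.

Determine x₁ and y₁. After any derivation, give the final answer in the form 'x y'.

d=242: √d = [15; 1,1,3,1,14,1,3,1,1,30] (ℓ=10, even), read p_9/q_9
i=0: a=15 ⇒ p=15, q=1
i=1: a=1 ⇒ p=16, q=1
…
i=3: a=3 ⇒ p=109, q=7
i=4: a=1 ⇒ p=140, q=9
i=5: a=14 ⇒ p=2069, q=133
…
i=8: a=1 ⇒ p=10905, q=701
i=9: a=1 ⇒ p=19601, q=1260
(x₁, y₁) = (19601, 1260);  19601² − 242·1260² = 1 ✓

19601 1260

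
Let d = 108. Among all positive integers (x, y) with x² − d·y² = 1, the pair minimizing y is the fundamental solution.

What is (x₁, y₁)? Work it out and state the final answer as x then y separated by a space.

d=108: √d = [10; 2,1,1,4,1,1,2,20] (ℓ=8, even), read p_7/q_7
a_0=10:  p_0=10·1+0=10,  q_0=10·0+1=1
a_1=2:  p_1=2·10+1=21,  q_1=2·1+0=2
a_2=1:  p_2=1·21+10=31,  q_2=1·2+1=3
…
a_4=4:  p_4=4·52+31=239,  q_4=4·5+3=23
a_5=1:  p_5=1·239+52=291,  q_5=1·23+5=28
a_6=1:  p_6=1·291+239=530,  q_6=1·28+23=51
a_7=2:  p_7=2·530+291=1351,  q_7=2·51+28=130
fundamental: x₁=1351, y₁=130  (since 1825201 − 108·16900 = 1)

1351 130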